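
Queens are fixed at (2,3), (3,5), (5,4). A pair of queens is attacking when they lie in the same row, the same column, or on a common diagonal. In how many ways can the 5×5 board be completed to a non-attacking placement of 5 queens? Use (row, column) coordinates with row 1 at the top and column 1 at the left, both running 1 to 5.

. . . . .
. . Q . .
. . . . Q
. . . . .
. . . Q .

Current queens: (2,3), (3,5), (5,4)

1

Branch on row 1: col 1 → 1.
Sum: 1 = 1.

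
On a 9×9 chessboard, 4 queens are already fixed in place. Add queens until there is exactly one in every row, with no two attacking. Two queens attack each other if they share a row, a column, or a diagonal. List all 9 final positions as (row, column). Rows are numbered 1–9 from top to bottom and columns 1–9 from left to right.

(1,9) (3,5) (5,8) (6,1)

Row 2: attacked by (1,9)→{8,9}; (3,5)→{4,5,6}; (5,8)→{5,8}; (6,1)→{1,5}. Safe: 2, 3, 7. Place at column 3.
Row 4: attacked by (1,9)→{6,9}; (2,3)→{1,3,5}; (3,5)→{4,5,6}; (5,8)→{7,8,9}; (6,1)→{1,3}. Safe: 2. Place at column 2.
Row 7: attacked by (1,9)→{3,9}; (2,3)→{3,8}; (3,5)→{1,5,9}; (4,2)→{2,5}; (5,8)→{6,8}; (6,1)→{1,2}. Safe: 4, 7. Place at column 7.
Row 8: attacked by (1,9)→{2,9}; (2,3)→{3,9}; (3,5)→{5}; (4,2)→{2,6}; (5,8)→{5,8}; (6,1)→{1,3}; (7,7)→{6,7,8}. Safe: 4. Place at column 4.
Row 9: attacked by (1,9)→{1,9}; (2,3)→{3}; (3,5)→{5}; (4,2)→{2,7}; (5,8)→{4,8}; (6,1)→{1,4}; (7,7)→{5,7,9}; (8,4)→{3,4,5}. Safe: 6. Place at column 6.
Columns [9, 3, 5, 2, 8, 1, 7, 4, 6], r−c [-8, -1, -2, 2, -3, 5, 0, 4, 3], r+c [10, 5, 8, 6, 13, 7, 14, 12, 15] are all distinct, so no two queens attack.

(1,9) (2,3) (3,5) (4,2) (5,8) (6,1) (7,7) (8,4) (9,6)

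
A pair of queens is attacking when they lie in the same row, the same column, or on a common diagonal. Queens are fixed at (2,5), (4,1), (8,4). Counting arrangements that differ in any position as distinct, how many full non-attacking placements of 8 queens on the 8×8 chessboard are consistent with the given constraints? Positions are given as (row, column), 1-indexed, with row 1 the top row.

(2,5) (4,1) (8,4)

2

Branch on row 1: col 2 → 1; col 3 → 0; col 7 → 1; col 8 → 0.
Sum: 1 + 0 + 1 + 0 = 2.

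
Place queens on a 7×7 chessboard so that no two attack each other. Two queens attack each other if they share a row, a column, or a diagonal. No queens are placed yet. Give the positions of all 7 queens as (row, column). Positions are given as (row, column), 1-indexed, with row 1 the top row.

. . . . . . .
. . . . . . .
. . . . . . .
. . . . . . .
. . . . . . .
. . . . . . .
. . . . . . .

Row 1: Safe: 1, 2, 3, 4, 5, 6, 7. Place at column 3.
Row 2: attacked by (1,3)→{2,3,4}. Safe: 1, 5, 6, 7. Place at column 6.
Row 3: attacked by (1,3)→{1,3,5}; (2,6)→{5,6,7}. Safe: 2, 4. Place at column 2.
Row 4: attacked by (1,3)→{3,6}; (2,6)→{4,6}; (3,2)→{1,2,3}. Safe: 5, 7. Place at column 5.
Row 5: attacked by (1,3)→{3,7}; (2,6)→{3,6}; (3,2)→{2,4}; (4,5)→{4,5,6}. Safe: 1. Place at column 1.
Row 6: attacked by (1,3)→{3}; (2,6)→{2,6}; (3,2)→{2,5}; (4,5)→{3,5,7}; (5,1)→{1,2}. Safe: 4. Place at column 4.
Row 7: attacked by (1,3)→{3}; (2,6)→{1,6}; (3,2)→{2,6}; (4,5)→{2,5}; (5,1)→{1,3}; (6,4)→{3,4,5}. Safe: 7. Place at column 7.
Columns [3, 6, 2, 5, 1, 4, 7], r−c [-2, -4, 1, -1, 4, 2, 0], r+c [4, 8, 5, 9, 6, 10, 14] are all distinct, so no two queens attack.

(1,3) (2,6) (3,2) (4,5) (5,1) (6,4) (7,7)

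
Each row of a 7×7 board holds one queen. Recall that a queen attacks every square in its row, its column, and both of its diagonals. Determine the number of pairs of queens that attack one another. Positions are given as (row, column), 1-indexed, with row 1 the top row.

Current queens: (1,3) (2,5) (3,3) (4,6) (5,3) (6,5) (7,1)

6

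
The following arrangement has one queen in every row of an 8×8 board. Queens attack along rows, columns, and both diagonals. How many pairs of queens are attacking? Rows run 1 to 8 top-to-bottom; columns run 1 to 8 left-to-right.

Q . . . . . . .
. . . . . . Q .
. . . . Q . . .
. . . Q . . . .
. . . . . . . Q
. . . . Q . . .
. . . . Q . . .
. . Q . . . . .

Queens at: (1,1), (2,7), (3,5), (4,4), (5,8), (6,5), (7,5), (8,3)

Same column: (3,5)–(6,5) (column 5); (3,5)–(7,5) (column 5); (6,5)–(7,5) (column 5).
Same diagonal: (1,1)–(4,4) (|1−4| = |1−4| = 3); (3,5)–(4,4) (|3−4| = |5−4| = 1); (6,5)–(8,3) (|6−8| = |5−3| = 2).
Total attacking pairs: 6.

6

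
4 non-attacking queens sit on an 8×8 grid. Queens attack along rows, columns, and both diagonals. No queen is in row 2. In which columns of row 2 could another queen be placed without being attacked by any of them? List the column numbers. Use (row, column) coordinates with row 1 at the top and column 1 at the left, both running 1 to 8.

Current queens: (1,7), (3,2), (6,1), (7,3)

(1,7) attacks row 2 at column 7 and diagonals 6, 8.
(3,2) attacks row 2 at column 2 and diagonals 1, 3.
(6,1) attacks row 2 at column 1 and diagonals 5.
(7,3) attacks row 2 at column 3 and diagonals 8.
Attacked columns: {1, 2, 3, 5, 6, 7, 8}. Safe: {4}.

columns 4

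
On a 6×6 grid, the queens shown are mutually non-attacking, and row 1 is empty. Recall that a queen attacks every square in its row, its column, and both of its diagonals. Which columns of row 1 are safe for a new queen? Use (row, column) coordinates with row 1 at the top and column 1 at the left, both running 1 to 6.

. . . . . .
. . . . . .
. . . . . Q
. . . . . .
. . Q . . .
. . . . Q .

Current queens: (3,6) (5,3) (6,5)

columns 1, 2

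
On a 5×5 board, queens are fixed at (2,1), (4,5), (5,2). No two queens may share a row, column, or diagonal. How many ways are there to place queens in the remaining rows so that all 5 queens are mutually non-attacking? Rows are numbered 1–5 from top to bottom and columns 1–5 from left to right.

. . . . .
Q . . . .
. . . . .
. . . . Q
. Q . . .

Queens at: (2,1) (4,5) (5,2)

1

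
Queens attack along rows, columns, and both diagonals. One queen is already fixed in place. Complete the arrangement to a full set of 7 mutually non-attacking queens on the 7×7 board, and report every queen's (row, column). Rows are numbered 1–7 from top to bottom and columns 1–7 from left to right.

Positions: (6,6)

Row 1: attacked by (6,6)→{1,6}. Safe: 2, 3, 4, 5, 7. Place at column 3.
Row 2: attacked by (1,3)→{2,3,4}; (6,6)→{2,6}. Safe: 1, 5, 7. Place at column 5.
Row 3: attacked by (1,3)→{1,3,5}; (2,5)→{4,5,6}; (6,6)→{3,6}. Safe: 2, 7. Place at column 7.
Row 4: attacked by (1,3)→{3,6}; (2,5)→{3,5,7}; (3,7)→{6,7}; (6,6)→{4,6}. Safe: 1, 2. Place at column 2.
Row 5: attacked by (1,3)→{3,7}; (2,5)→{2,5}; (3,7)→{5,7}; (4,2)→{1,2,3}; (6,6)→{5,6,7}. Safe: 4. Place at column 4.
Row 7: attacked by (1,3)→{3}; (2,5)→{5}; (3,7)→{3,7}; (4,2)→{2,5}; (5,4)→{2,4,6}; (6,6)→{5,6,7}. Safe: 1. Place at column 1.
Columns [3, 5, 7, 2, 4, 6, 1], r−c [-2, -3, -4, 2, 1, 0, 6], r+c [4, 7, 10, 6, 9, 12, 8] are all distinct, so no two queens attack.

(1,3) (2,5) (3,7) (4,2) (5,4) (6,6) (7,1)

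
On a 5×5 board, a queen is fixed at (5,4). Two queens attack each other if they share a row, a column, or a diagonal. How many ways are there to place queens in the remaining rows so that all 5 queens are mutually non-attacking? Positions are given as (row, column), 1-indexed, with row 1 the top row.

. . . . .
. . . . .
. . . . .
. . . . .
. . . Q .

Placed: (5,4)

2

Branch on row 1: col 1 → 1; col 2 → 1; col 3 → 0; col 5 → 0.
Sum: 1 + 1 + 0 + 0 = 2.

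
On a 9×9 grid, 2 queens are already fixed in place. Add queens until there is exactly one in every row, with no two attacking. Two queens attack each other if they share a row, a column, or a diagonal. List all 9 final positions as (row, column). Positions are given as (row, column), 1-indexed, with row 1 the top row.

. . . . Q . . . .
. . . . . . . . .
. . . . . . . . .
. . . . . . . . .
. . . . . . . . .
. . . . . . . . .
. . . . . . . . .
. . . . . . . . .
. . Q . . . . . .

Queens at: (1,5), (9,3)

(1,5) (2,9) (3,4) (4,6) (5,8) (6,2) (7,7) (8,1) (9,3)

Row 2: attacked by (1,5)→{4,5,6}; (9,3)→{3}. Safe: 1, 2, 7, 8, 9. Place at column 9.
Row 3: attacked by (1,5)→{3,5,7}; (2,9)→{8,9}; (9,3)→{3,9}. Safe: 1, 2, 4, 6. Place at column 4.
Row 4: attacked by (1,5)→{2,5,8}; (2,9)→{7,9}; (3,4)→{3,4,5}; (9,3)→{3,8}. Safe: 1, 6. Place at column 6.
Row 5: attacked by (1,5)→{1,5,9}; (2,9)→{6,9}; (3,4)→{2,4,6}; (4,6)→{5,6,7}; (9,3)→{3,7}. Safe: 8. Place at column 8.
Row 6: attacked by (1,5)→{5}; (2,9)→{5,9}; (3,4)→{1,4,7}; (4,6)→{4,6,8}; (5,8)→{7,8,9}; (9,3)→{3,6}. Safe: 2. Place at column 2.
Row 7: attacked by (1,5)→{5}; (2,9)→{4,9}; (3,4)→{4,8}; (4,6)→{3,6,9}; (5,8)→{6,8}; (6,2)→{1,2,3}; (9,3)→{1,3,5}. Safe: 7. Place at column 7.
Row 8: attacked by (1,5)→{5}; (2,9)→{3,9}; (3,4)→{4,9}; (4,6)→{2,6}; (5,8)→{5,8}; (6,2)→{2,4}; (7,7)→{6,7,8}; (9,3)→{2,3,4}. Safe: 1. Place at column 1.
Columns [5, 9, 4, 6, 8, 2, 7, 1, 3], r−c [-4, -7, -1, -2, -3, 4, 0, 7, 6], r+c [6, 11, 7, 10, 13, 8, 14, 9, 12] are all distinct, so no two queens attack.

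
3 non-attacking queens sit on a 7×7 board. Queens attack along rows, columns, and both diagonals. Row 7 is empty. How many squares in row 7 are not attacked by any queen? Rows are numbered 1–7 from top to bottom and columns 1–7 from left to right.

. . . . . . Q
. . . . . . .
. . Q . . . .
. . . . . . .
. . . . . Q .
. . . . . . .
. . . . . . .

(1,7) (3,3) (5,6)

2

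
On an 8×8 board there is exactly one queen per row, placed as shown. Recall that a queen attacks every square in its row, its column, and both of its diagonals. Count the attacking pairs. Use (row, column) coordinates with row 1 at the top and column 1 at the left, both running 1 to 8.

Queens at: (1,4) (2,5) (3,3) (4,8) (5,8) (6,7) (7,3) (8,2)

7

Same column: (3,3)–(7,3) (column 3); (4,8)–(5,8) (column 8).
Same diagonal: (1,4)–(2,5) (|1−2| = |4−5| = 1); (1,4)–(5,8) (|1−5| = |4−8| = 4); (2,5)–(5,8) (|2−5| = |5−8| = 3); (5,8)–(6,7) (|5−6| = |8−7| = 1); (7,3)–(8,2) (|7−8| = |3−2| = 1).
Total attacking pairs: 7.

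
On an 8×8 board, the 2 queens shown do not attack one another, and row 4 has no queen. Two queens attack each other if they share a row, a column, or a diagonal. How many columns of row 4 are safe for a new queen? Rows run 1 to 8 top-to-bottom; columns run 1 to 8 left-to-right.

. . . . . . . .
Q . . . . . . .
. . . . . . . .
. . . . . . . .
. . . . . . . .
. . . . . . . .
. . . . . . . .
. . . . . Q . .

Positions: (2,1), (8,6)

4

(2,1) attacks row 4 at column 1 and diagonals 3.
(8,6) attacks row 4 at column 6 and diagonals 2.
Attacked columns: {1, 2, 3, 6}. Safe: {4, 5, 7, 8}.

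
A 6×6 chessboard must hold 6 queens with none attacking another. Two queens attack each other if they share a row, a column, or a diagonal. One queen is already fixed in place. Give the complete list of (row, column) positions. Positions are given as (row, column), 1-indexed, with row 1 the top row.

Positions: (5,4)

Row 1: attacked by (5,4)→{4}. Safe: 1, 2, 3, 5, 6. Place at column 5.
Row 2: attacked by (1,5)→{4,5,6}; (5,4)→{1,4}. Safe: 2, 3. Place at column 3.
Row 3: attacked by (1,5)→{3,5}; (2,3)→{2,3,4}; (5,4)→{2,4,6}. Safe: 1. Place at column 1.
Row 4: attacked by (1,5)→{2,5}; (2,3)→{1,3,5}; (3,1)→{1,2}; (5,4)→{3,4,5}. Safe: 6. Place at column 6.
Row 6: attacked by (1,5)→{5}; (2,3)→{3}; (3,1)→{1,4}; (4,6)→{4,6}; (5,4)→{3,4,5}. Safe: 2. Place at column 2.
Columns [5, 3, 1, 6, 4, 2], r−c [-4, -1, 2, -2, 1, 4], r+c [6, 5, 4, 10, 9, 8] are all distinct, so no two queens attack.

(1,5) (2,3) (3,1) (4,6) (5,4) (6,2)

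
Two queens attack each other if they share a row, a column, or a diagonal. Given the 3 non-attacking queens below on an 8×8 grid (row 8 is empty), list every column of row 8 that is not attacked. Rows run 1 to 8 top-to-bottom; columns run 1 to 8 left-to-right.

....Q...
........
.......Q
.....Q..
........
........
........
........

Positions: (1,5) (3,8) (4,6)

columns 1, 4, 7

(1,5) attacks row 8 at column 5.
(3,8) attacks row 8 at column 8 and diagonals 3.
(4,6) attacks row 8 at column 6 and diagonals 2.
Attacked columns: {2, 3, 5, 6, 8}. Safe: {1, 4, 7}.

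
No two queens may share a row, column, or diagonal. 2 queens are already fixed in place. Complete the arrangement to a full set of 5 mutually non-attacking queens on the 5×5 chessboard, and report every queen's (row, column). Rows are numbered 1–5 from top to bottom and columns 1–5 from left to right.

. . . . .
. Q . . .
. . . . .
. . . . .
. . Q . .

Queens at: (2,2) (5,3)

(1,5) (2,2) (3,4) (4,1) (5,3)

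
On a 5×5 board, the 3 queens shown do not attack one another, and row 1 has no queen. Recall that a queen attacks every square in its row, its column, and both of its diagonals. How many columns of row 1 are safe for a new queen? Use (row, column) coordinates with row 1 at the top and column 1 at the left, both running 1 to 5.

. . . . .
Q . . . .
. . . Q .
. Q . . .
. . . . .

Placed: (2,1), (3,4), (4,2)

1

(2,1) attacks row 1 at column 1 and diagonals 2.
(3,4) attacks row 1 at column 4 and diagonals 2.
(4,2) attacks row 1 at column 2 and diagonals 5.
Attacked columns: {1, 2, 4, 5}. Safe: {3}.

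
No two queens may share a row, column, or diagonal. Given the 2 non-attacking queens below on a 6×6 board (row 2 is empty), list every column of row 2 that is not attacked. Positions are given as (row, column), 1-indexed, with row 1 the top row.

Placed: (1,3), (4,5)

columns 1, 6

(1,3) attacks row 2 at column 3 and diagonals 2, 4.
(4,5) attacks row 2 at column 5 and diagonals 3.
Attacked columns: {2, 3, 4, 5}. Safe: {1, 6}.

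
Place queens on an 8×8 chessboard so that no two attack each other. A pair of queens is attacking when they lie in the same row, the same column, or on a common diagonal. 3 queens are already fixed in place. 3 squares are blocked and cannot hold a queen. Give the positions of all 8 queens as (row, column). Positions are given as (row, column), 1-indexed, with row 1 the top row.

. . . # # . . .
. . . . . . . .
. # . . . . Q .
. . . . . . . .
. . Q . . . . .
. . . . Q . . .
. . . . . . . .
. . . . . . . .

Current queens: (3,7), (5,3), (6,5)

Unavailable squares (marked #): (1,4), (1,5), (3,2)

(1,6) (2,2) (3,7) (4,1) (5,3) (6,5) (7,8) (8,4)

Row 1: attacked by (3,7)→{5,7}; (5,3)→{3,7}; (6,5)→{5}. Blocked: 4,5. Safe: 1, 2, 6, 8. Place at column 6.
Row 2: attacked by (1,6)→{5,6,7}; (3,7)→{6,7,8}; (5,3)→{3,6}; (6,5)→{1,5}. Safe: 2, 4. Place at column 2.
Row 4: attacked by (1,6)→{3,6}; (2,2)→{2,4}; (3,7)→{6,7,8}; (5,3)→{2,3,4}; (6,5)→{3,5,7}. Safe: 1. Place at column 1.
Row 7: attacked by (1,6)→{6}; (2,2)→{2,7}; (3,7)→{3,7}; (4,1)→{1,4}; (5,3)→{1,3,5}; (6,5)→{4,5,6}. Safe: 8. Place at column 8.
Row 8: attacked by (1,6)→{6}; (2,2)→{2,8}; (3,7)→{2,7}; (4,1)→{1,5}; (5,3)→{3,6}; (6,5)→{3,5,7}; (7,8)→{7,8}. Safe: 4. Place at column 4.
Columns [6, 2, 7, 1, 3, 5, 8, 4], r−c [-5, 0, -4, 3, 2, 1, -1, 4], r+c [7, 4, 10, 5, 8, 11, 15, 12] are all distinct, so no two queens attack.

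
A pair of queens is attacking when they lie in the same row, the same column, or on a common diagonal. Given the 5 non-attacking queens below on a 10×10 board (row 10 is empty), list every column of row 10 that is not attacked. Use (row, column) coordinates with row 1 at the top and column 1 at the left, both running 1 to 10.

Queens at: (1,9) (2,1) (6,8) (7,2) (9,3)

columns 6, 7, 10

(1,9) attacks row 10 at column 9.
(2,1) attacks row 10 at column 1 and diagonals 9.
(6,8) attacks row 10 at column 8 and diagonals 4.
(7,2) attacks row 10 at column 2 and diagonals 5.
(9,3) attacks row 10 at column 3 and diagonals 2, 4.
Attacked columns: {1, 2, 3, 4, 5, 8, 9}. Safe: {6, 7, 10}.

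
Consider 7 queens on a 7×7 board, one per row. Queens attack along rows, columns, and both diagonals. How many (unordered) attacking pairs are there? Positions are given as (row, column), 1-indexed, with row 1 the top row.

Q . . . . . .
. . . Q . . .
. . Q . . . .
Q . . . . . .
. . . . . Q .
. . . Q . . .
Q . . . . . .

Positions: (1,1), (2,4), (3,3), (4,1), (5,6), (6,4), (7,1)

Same column: (1,1)–(4,1) (column 1); (1,1)–(7,1) (column 1); (2,4)–(6,4) (column 4); (4,1)–(7,1) (column 1).
Same diagonal: (1,1)–(3,3) (|1−3| = |1−3| = 2); (2,4)–(3,3) (|2−3| = |4−3| = 1).
Total attacking pairs: 6.

6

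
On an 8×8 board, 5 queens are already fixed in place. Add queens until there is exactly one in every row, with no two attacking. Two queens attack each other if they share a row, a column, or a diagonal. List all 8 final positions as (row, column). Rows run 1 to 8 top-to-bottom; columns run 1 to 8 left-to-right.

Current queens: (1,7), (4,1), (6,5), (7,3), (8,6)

(1,7) (2,2) (3,4) (4,1) (5,8) (6,5) (7,3) (8,6)

Row 2: attacked by (1,7)→{6,7,8}; (4,1)→{1,3}; (6,5)→{1,5}; (7,3)→{3,8}; (8,6)→{6}. Safe: 2, 4. Place at column 2.
Row 3: attacked by (1,7)→{5,7}; (2,2)→{1,2,3}; (4,1)→{1,2}; (6,5)→{2,5,8}; (7,3)→{3,7}; (8,6)→{1,6}. Safe: 4. Place at column 4.
Row 5: attacked by (1,7)→{3,7}; (2,2)→{2,5}; (3,4)→{2,4,6}; (4,1)→{1,2}; (6,5)→{4,5,6}; (7,3)→{1,3,5}; (8,6)→{3,6}. Safe: 8. Place at column 8.
Columns [7, 2, 4, 1, 8, 5, 3, 6], r−c [-6, 0, -1, 3, -3, 1, 4, 2], r+c [8, 4, 7, 5, 13, 11, 10, 14] are all distinct, so no two queens attack.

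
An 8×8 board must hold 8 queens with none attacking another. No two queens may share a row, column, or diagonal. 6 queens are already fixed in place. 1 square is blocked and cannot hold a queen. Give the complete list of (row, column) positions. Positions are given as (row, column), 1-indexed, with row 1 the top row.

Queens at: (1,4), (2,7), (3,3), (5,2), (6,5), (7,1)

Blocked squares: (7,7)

Row 4: attacked by (1,4)→{1,4,7}; (2,7)→{5,7}; (3,3)→{2,3,4}; (5,2)→{1,2,3}; (6,5)→{3,5,7}; (7,1)→{1,4}. Safe: 6, 8. Place at column 8.
Row 8: attacked by (1,4)→{4}; (2,7)→{1,7}; (3,3)→{3,8}; (4,8)→{4,8}; (5,2)→{2,5}; (6,5)→{3,5,7}; (7,1)→{1,2}. Safe: 6. Place at column 6.
Columns [4, 7, 3, 8, 2, 5, 1, 6], r−c [-3, -5, 0, -4, 3, 1, 6, 2], r+c [5, 9, 6, 12, 7, 11, 8, 14] are all distinct, so no two queens attack.

(1,4) (2,7) (3,3) (4,8) (5,2) (6,5) (7,1) (8,6)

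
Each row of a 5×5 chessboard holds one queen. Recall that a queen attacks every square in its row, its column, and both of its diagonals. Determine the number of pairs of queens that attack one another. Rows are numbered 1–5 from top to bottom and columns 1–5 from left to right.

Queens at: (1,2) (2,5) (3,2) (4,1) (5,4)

3

Same column: (1,2)–(3,2) (column 2).
Same diagonal: (3,2)–(4,1) (|3−4| = |2−1| = 1); (3,2)–(5,4) (|3−5| = |2−4| = 2).
Total attacking pairs: 3.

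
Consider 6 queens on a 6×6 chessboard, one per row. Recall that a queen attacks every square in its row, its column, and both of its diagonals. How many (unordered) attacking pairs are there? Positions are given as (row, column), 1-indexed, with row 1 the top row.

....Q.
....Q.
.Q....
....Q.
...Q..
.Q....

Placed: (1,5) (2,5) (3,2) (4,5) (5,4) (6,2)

Same column: (1,5)–(2,5) (column 5); (1,5)–(4,5) (column 5); (2,5)–(4,5) (column 5); (3,2)–(6,2) (column 2).
Same diagonal: (3,2)–(5,4) (|3−5| = |2−4| = 2); (4,5)–(5,4) (|4−5| = |5−4| = 1).
Total attacking pairs: 6.

6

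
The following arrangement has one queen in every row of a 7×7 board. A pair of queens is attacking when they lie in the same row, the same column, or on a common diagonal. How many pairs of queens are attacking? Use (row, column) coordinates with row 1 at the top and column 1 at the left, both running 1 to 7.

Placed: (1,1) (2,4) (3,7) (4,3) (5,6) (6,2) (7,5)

0

All columns are distinct and no two queens satisfy |Δrow| = |Δcol|, so no pair attacks.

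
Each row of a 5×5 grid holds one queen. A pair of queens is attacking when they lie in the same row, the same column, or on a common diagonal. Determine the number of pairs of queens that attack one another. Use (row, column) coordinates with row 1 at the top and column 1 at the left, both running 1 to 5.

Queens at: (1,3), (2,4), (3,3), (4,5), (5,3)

Same column: (1,3)–(3,3) (column 3); (1,3)–(5,3) (column 3); (3,3)–(5,3) (column 3).
Same diagonal: (1,3)–(2,4) (|1−2| = |3−4| = 1); (2,4)–(3,3) (|2−3| = |4−3| = 1).
Total attacking pairs: 5.

5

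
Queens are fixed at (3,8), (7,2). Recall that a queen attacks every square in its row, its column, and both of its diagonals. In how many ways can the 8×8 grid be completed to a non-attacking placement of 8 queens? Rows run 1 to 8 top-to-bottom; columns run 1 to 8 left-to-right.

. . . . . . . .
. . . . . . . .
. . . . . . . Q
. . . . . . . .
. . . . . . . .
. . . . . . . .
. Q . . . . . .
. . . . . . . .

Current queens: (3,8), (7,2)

5

Branch on row 1: col 1 → 2; col 3 → 2; col 4 → 0; col 5 → 1; col 7 → 0.
Sum: 2 + 2 + 0 + 1 + 0 = 5.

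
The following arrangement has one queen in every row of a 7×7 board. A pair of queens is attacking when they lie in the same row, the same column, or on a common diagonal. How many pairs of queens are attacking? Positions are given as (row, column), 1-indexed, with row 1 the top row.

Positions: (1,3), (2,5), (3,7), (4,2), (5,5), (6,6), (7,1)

3

Same column: (2,5)–(5,5) (column 5).
Same diagonal: (3,7)–(5,5) (|3−5| = |7−5| = 2); (5,5)–(6,6) (|5−6| = |5−6| = 1).
Total attacking pairs: 3.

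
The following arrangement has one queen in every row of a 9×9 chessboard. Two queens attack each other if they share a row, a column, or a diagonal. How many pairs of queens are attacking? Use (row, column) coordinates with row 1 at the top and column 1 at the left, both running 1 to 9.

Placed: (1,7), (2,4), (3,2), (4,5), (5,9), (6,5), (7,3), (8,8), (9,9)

4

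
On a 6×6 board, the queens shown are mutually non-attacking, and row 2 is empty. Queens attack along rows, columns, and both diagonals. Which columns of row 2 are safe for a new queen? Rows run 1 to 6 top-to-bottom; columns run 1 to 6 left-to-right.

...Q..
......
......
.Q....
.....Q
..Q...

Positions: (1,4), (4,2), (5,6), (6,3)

columns 1

(1,4) attacks row 2 at column 4 and diagonals 3, 5.
(4,2) attacks row 2 at column 2 and diagonals 4.
(5,6) attacks row 2 at column 6 and diagonals 3.
(6,3) attacks row 2 at column 3.
Attacked columns: {2, 3, 4, 5, 6}. Safe: {1}.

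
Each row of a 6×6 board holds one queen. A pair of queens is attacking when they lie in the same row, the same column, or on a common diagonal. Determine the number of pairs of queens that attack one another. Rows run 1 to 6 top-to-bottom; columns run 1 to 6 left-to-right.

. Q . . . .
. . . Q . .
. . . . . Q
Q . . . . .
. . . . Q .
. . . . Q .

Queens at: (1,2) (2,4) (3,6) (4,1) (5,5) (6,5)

Same column: (5,5)–(6,5) (column 5).
Total attacking pairs: 1.

1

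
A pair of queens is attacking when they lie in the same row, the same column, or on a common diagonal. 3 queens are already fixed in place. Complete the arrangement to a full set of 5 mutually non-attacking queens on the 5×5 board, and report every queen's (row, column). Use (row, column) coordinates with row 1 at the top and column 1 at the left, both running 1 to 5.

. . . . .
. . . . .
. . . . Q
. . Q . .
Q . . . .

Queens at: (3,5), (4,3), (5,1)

(1,4) (2,2) (3,5) (4,3) (5,1)

Row 1: attacked by (3,5)→{3,5}; (4,3)→{3}; (5,1)→{1,5}. Safe: 2, 4. Place at column 4.
Row 2: attacked by (1,4)→{3,4,5}; (3,5)→{4,5}; (4,3)→{1,3,5}; (5,1)→{1,4}. Safe: 2. Place at column 2.
Columns [4, 2, 5, 3, 1], r−c [-3, 0, -2, 1, 4], r+c [5, 4, 8, 7, 6] are all distinct, so no two queens attack.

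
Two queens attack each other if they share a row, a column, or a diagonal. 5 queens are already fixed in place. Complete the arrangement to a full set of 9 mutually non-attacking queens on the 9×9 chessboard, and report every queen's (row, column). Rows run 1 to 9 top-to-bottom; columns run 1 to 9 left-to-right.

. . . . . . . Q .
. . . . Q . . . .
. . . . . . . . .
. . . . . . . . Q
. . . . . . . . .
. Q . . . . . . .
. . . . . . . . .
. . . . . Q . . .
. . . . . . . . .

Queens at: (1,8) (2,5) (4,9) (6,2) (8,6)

(1,8) (2,5) (3,3) (4,9) (5,7) (6,2) (7,4) (8,6) (9,1)

Row 3: attacked by (1,8)→{6,8}; (2,5)→{4,5,6}; (4,9)→{8,9}; (6,2)→{2,5}; (8,6)→{1,6}. Safe: 3, 7. Place at column 3.
Row 5: attacked by (1,8)→{4,8}; (2,5)→{2,5,8}; (3,3)→{1,3,5}; (4,9)→{8,9}; (6,2)→{1,2,3}; (8,6)→{3,6,9}. Safe: 7. Place at column 7.
Row 7: attacked by (1,8)→{2,8}; (2,5)→{5}; (3,3)→{3,7}; (4,9)→{6,9}; (5,7)→{5,7,9}; (6,2)→{1,2,3}; (8,6)→{5,6,7}. Safe: 4. Place at column 4.
Row 9: attacked by (1,8)→{8}; (2,5)→{5}; (3,3)→{3,9}; (4,9)→{4,9}; (5,7)→{3,7}; (6,2)→{2,5}; (7,4)→{2,4,6}; (8,6)→{5,6,7}. Safe: 1. Place at column 1.
Columns [8, 5, 3, 9, 7, 2, 4, 6, 1], r−c [-7, -3, 0, -5, -2, 4, 3, 2, 8], r+c [9, 7, 6, 13, 12, 8, 11, 14, 10] are all distinct, so no two queens attack.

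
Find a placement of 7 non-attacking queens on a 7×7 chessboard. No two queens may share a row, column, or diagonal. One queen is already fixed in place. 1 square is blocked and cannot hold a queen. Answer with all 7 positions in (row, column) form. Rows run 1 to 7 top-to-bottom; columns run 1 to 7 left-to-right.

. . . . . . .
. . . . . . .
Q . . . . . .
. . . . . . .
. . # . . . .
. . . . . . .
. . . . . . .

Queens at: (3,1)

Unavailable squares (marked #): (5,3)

Row 1: attacked by (3,1)→{1,3}. Safe: 2, 4, 5, 6, 7. Place at column 4.
Row 2: attacked by (1,4)→{3,4,5}; (3,1)→{1,2}. Safe: 6, 7. Place at column 6.
Row 4: attacked by (1,4)→{1,4,7}; (2,6)→{4,6}; (3,1)→{1,2}. Safe: 3, 5. Place at column 3.
Row 5: attacked by (1,4)→{4}; (2,6)→{3,6}; (3,1)→{1,3}; (4,3)→{2,3,4}. Blocked: 3. Safe: 5, 7. Place at column 5.
Row 6: attacked by (1,4)→{4}; (2,6)→{2,6}; (3,1)→{1,4}; (4,3)→{1,3,5}; (5,5)→{4,5,6}. Safe: 7. Place at column 7.
Row 7: attacked by (1,4)→{4}; (2,6)→{1,6}; (3,1)→{1,5}; (4,3)→{3,6}; (5,5)→{3,5,7}; (6,7)→{6,7}. Safe: 2. Place at column 2.
Columns [4, 6, 1, 3, 5, 7, 2], r−c [-3, -4, 2, 1, 0, -1, 5], r+c [5, 8, 4, 7, 10, 13, 9] are all distinct, so no two queens attack.

(1,4) (2,6) (3,1) (4,3) (5,5) (6,7) (7,2)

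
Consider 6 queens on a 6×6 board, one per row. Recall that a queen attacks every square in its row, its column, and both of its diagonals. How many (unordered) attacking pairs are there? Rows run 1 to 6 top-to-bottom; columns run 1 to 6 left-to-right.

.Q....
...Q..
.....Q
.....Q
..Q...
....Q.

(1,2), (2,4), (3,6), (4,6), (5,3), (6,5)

Same column: (3,6)–(4,6) (column 6).
Same diagonal: (2,4)–(4,6) (|2−4| = |4−6| = 2).
Total attacking pairs: 2.

2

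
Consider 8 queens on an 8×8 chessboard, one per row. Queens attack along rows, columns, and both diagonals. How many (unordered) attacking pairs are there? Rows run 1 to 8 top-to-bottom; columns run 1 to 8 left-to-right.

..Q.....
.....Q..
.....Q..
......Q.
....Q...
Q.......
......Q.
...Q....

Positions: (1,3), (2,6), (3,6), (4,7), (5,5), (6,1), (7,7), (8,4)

4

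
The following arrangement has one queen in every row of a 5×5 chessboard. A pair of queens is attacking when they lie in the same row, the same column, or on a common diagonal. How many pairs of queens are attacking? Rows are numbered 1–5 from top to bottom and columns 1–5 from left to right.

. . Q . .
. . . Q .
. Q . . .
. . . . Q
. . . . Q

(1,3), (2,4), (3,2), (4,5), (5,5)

Same column: (4,5)–(5,5) (column 5).
Same diagonal: (1,3)–(2,4) (|1−2| = |3−4| = 1).
Total attacking pairs: 2.

2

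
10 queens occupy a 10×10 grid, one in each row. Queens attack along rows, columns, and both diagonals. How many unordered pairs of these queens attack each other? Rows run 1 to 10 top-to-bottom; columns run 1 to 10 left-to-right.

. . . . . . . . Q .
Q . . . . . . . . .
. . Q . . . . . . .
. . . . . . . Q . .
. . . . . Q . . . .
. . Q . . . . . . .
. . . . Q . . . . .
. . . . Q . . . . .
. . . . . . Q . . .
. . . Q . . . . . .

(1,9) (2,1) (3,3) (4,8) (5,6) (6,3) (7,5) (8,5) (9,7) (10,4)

Same column: (3,3)–(6,3) (column 3); (7,5)–(8,5) (column 5).
Same diagonal: (4,8)–(7,5) (|4−7| = |8−5| = 3); (6,3)–(8,5) (|6−8| = |3−5| = 2); (7,5)–(9,7) (|7−9| = |5−7| = 2).
Total attacking pairs: 5.

5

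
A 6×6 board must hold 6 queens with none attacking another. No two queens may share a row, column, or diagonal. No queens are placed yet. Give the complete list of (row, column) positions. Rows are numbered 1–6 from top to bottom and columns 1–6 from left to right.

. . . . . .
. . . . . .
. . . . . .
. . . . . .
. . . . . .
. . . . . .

Row 1: Safe: 1, 2, 3, 4, 5, 6. Place at column 3.
Row 2: attacked by (1,3)→{2,3,4}. Safe: 1, 5, 6. Place at column 6.
Row 3: attacked by (1,3)→{1,3,5}; (2,6)→{5,6}. Safe: 2, 4. Place at column 2.
Row 4: attacked by (1,3)→{3,6}; (2,6)→{4,6}; (3,2)→{1,2,3}. Safe: 5. Place at column 5.
Row 5: attacked by (1,3)→{3}; (2,6)→{3,6}; (3,2)→{2,4}; (4,5)→{4,5,6}. Safe: 1. Place at column 1.
Row 6: attacked by (1,3)→{3}; (2,6)→{2,6}; (3,2)→{2,5}; (4,5)→{3,5}; (5,1)→{1,2}. Safe: 4. Place at column 4.
Columns [3, 6, 2, 5, 1, 4], r−c [-2, -4, 1, -1, 4, 2], r+c [4, 8, 5, 9, 6, 10] are all distinct, so no two queens attack.

(1,3) (2,6) (3,2) (4,5) (5,1) (6,4)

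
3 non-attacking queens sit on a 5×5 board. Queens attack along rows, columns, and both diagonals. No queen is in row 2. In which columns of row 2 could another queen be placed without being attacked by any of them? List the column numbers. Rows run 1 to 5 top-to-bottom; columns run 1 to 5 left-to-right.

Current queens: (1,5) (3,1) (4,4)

columns 3

(1,5) attacks row 2 at column 5 and diagonals 4.
(3,1) attacks row 2 at column 1 and diagonals 2.
(4,4) attacks row 2 at column 4 and diagonals 2.
Attacked columns: {1, 2, 4, 5}. Safe: {3}.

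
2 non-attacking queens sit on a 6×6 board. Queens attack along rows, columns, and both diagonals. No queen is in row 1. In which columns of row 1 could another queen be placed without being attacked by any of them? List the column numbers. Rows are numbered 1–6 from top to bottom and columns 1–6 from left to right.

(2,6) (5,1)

columns 2, 3, 4

(2,6) attacks row 1 at column 6 and diagonals 5.
(5,1) attacks row 1 at column 1 and diagonals 5.
Attacked columns: {1, 5, 6}. Safe: {2, 3, 4}.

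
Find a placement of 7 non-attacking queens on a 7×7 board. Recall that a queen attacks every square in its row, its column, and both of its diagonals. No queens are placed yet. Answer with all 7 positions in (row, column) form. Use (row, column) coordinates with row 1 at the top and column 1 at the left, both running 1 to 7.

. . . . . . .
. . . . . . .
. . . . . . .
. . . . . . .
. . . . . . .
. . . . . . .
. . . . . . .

(1,7) (2,2) (3,4) (4,6) (5,1) (6,3) (7,5)

Row 1: Safe: 1, 2, 3, 4, 5, 6, 7. Place at column 7.
Row 2: attacked by (1,7)→{6,7}. Safe: 1, 2, 3, 4, 5. Place at column 2.
Row 3: attacked by (1,7)→{5,7}; (2,2)→{1,2,3}. Safe: 4, 6. Place at column 4.
Row 4: attacked by (1,7)→{4,7}; (2,2)→{2,4}; (3,4)→{3,4,5}. Safe: 1, 6. Place at column 6.
Row 5: attacked by (1,7)→{3,7}; (2,2)→{2,5}; (3,4)→{2,4,6}; (4,6)→{5,6,7}. Safe: 1. Place at column 1.
Row 6: attacked by (1,7)→{2,7}; (2,2)→{2,6}; (3,4)→{1,4,7}; (4,6)→{4,6}; (5,1)→{1,2}. Safe: 3, 5. Place at column 3.
Row 7: attacked by (1,7)→{1,7}; (2,2)→{2,7}; (3,4)→{4}; (4,6)→{3,6}; (5,1)→{1,3}; (6,3)→{2,3,4}. Safe: 5. Place at column 5.
Columns [7, 2, 4, 6, 1, 3, 5], r−c [-6, 0, -1, -2, 4, 3, 2], r+c [8, 4, 7, 10, 6, 9, 12] are all distinct, so no two queens attack.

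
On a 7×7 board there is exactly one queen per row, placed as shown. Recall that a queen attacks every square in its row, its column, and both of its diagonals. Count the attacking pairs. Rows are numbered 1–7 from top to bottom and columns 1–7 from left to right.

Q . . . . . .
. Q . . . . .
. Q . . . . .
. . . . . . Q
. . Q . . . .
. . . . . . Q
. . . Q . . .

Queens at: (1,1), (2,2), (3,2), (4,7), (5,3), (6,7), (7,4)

4

Same column: (2,2)–(3,2) (column 2); (4,7)–(6,7) (column 7).
Same diagonal: (1,1)–(2,2) (|1−2| = |1−2| = 1); (4,7)–(7,4) (|4−7| = |7−4| = 3).
Total attacking pairs: 4.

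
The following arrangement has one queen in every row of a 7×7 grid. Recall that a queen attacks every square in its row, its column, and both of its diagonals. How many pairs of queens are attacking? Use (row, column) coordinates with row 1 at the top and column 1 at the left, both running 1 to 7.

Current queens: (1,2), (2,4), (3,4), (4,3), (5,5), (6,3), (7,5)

5

Same column: (2,4)–(3,4) (column 4); (4,3)–(6,3) (column 3); (5,5)–(7,5) (column 5).
Same diagonal: (1,2)–(3,4) (|1−3| = |2−4| = 2); (3,4)–(4,3) (|3−4| = |4−3| = 1).
Total attacking pairs: 5.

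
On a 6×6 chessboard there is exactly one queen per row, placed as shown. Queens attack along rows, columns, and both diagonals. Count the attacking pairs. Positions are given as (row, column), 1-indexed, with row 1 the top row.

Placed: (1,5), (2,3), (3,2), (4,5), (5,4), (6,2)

6

Same column: (1,5)–(4,5) (column 5); (3,2)–(6,2) (column 2).
Same diagonal: (2,3)–(3,2) (|2−3| = |3−2| = 1); (2,3)–(4,5) (|2−4| = |3−5| = 2); (3,2)–(5,4) (|3−5| = |2−4| = 2); (4,5)–(5,4) (|4−5| = |5−4| = 1).
Total attacking pairs: 6.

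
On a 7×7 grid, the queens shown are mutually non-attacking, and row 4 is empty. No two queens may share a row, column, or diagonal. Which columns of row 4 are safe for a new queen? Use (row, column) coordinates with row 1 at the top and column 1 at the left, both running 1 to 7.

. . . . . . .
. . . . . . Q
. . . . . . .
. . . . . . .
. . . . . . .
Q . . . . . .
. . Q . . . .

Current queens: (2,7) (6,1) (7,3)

(2,7) attacks row 4 at column 7 and diagonals 5.
(6,1) attacks row 4 at column 1 and diagonals 3.
(7,3) attacks row 4 at column 3 and diagonals 6.
Attacked columns: {1, 3, 5, 6, 7}. Safe: {2, 4}.

columns 2, 4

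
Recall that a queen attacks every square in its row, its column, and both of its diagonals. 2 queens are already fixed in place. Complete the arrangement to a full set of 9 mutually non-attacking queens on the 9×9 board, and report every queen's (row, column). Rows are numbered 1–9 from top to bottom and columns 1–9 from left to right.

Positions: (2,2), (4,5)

(1,6) (2,2) (3,9) (4,5) (5,3) (6,8) (7,4) (8,7) (9,1)

Row 1: attacked by (2,2)→{1,2,3}; (4,5)→{2,5,8}. Safe: 4, 6, 7, 9. Place at column 6.
Row 3: attacked by (1,6)→{4,6,8}; (2,2)→{1,2,3}; (4,5)→{4,5,6}. Safe: 7, 9. Place at column 9.
Row 5: attacked by (1,6)→{2,6}; (2,2)→{2,5}; (3,9)→{7,9}; (4,5)→{4,5,6}. Safe: 1, 3, 8. Place at column 3.
Row 6: attacked by (1,6)→{1,6}; (2,2)→{2,6}; (3,9)→{6,9}; (4,5)→{3,5,7}; (5,3)→{2,3,4}. Safe: 8. Place at column 8.
Row 7: attacked by (1,6)→{6}; (2,2)→{2,7}; (3,9)→{5,9}; (4,5)→{2,5,8}; (5,3)→{1,3,5}; (6,8)→{7,8,9}. Safe: 4. Place at column 4.
Row 8: attacked by (1,6)→{6}; (2,2)→{2,8}; (3,9)→{4,9}; (4,5)→{1,5,9}; (5,3)→{3,6}; (6,8)→{6,8}; (7,4)→{3,4,5}. Safe: 7. Place at column 7.
Row 9: attacked by (1,6)→{6}; (2,2)→{2,9}; (3,9)→{3,9}; (4,5)→{5}; (5,3)→{3,7}; (6,8)→{5,8}; (7,4)→{2,4,6}; (8,7)→{6,7,8}. Safe: 1. Place at column 1.
Columns [6, 2, 9, 5, 3, 8, 4, 7, 1], r−c [-5, 0, -6, -1, 2, -2, 3, 1, 8], r+c [7, 4, 12, 9, 8, 14, 11, 15, 10] are all distinct, so no two queens attack.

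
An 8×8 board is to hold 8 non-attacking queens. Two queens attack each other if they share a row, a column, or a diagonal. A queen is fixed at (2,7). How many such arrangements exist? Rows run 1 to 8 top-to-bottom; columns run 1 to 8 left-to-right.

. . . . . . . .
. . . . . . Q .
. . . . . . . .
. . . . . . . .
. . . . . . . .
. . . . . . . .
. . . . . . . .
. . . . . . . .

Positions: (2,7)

16

Branch on row 1: col 1 → 2; col 2 → 2; col 3 → 2; col 4 → 4; col 5 → 6.
Sum: 2 + 2 + 2 + 4 + 6 = 16.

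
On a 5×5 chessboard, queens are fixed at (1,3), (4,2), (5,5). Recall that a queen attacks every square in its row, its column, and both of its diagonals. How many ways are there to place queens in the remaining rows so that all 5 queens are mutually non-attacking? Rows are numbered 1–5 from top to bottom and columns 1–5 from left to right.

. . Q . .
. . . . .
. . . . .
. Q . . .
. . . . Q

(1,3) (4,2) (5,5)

Branch on row 2: col 1 → 1.
Sum: 1 = 1.

1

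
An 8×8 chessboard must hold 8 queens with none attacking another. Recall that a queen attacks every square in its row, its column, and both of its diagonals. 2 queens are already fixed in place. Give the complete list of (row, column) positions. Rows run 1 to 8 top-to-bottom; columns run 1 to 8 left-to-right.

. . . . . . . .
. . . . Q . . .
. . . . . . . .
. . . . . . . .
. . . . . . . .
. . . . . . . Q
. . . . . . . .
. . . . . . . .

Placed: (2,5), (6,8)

Row 1: attacked by (2,5)→{4,5,6}; (6,8)→{3,8}. Safe: 1, 2, 7. Place at column 2.
Row 3: attacked by (1,2)→{2,4}; (2,5)→{4,5,6}; (6,8)→{5,8}. Safe: 1, 3, 7. Place at column 7.
Row 4: attacked by (1,2)→{2,5}; (2,5)→{3,5,7}; (3,7)→{6,7,8}; (6,8)→{6,8}. Safe: 1, 4. Place at column 4.
Row 5: attacked by (1,2)→{2,6}; (2,5)→{2,5,8}; (3,7)→{5,7}; (4,4)→{3,4,5}; (6,8)→{7,8}. Safe: 1. Place at column 1.
Row 7: attacked by (1,2)→{2,8}; (2,5)→{5}; (3,7)→{3,7}; (4,4)→{1,4,7}; (5,1)→{1,3}; (6,8)→{7,8}. Safe: 6. Place at column 6.
Row 8: attacked by (1,2)→{2}; (2,5)→{5}; (3,7)→{2,7}; (4,4)→{4,8}; (5,1)→{1,4}; (6,8)→{6,8}; (7,6)→{5,6,7}. Safe: 3. Place at column 3.
Columns [2, 5, 7, 4, 1, 8, 6, 3], r−c [-1, -3, -4, 0, 4, -2, 1, 5], r+c [3, 7, 10, 8, 6, 14, 13, 11] are all distinct, so no two queens attack.

(1,2) (2,5) (3,7) (4,4) (5,1) (6,8) (7,6) (8,3)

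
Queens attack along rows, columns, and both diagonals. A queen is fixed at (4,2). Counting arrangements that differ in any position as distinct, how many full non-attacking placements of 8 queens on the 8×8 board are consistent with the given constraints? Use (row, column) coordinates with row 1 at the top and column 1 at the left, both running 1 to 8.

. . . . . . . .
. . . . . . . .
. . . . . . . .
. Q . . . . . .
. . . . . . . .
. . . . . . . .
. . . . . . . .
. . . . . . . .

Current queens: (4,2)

8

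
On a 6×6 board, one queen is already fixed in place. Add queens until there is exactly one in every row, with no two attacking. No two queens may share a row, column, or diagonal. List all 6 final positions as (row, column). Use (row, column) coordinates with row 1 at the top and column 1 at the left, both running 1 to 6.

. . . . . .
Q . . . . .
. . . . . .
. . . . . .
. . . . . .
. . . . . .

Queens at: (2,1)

(1,4) (2,1) (3,5) (4,2) (5,6) (6,3)

Row 1: attacked by (2,1)→{1,2}. Safe: 3, 4, 5, 6. Place at column 4.
Row 3: attacked by (1,4)→{2,4,6}; (2,1)→{1,2}. Safe: 3, 5. Place at column 5.
Row 4: attacked by (1,4)→{1,4}; (2,1)→{1,3}; (3,5)→{4,5,6}. Safe: 2. Place at column 2.
Row 5: attacked by (1,4)→{4}; (2,1)→{1,4}; (3,5)→{3,5}; (4,2)→{1,2,3}. Safe: 6. Place at column 6.
Row 6: attacked by (1,4)→{4}; (2,1)→{1,5}; (3,5)→{2,5}; (4,2)→{2,4}; (5,6)→{5,6}. Safe: 3. Place at column 3.
Columns [4, 1, 5, 2, 6, 3], r−c [-3, 1, -2, 2, -1, 3], r+c [5, 3, 8, 6, 11, 9] are all distinct, so no two queens attack.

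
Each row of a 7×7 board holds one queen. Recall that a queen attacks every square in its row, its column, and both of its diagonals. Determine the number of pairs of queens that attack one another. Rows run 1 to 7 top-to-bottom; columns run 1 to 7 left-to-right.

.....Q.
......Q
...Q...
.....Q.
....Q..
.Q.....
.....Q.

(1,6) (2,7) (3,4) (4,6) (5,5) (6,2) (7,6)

6

Same column: (1,6)–(4,6) (column 6); (1,6)–(7,6) (column 6); (4,6)–(7,6) (column 6).
Same diagonal: (1,6)–(2,7) (|1−2| = |6−7| = 1); (1,6)–(3,4) (|1−3| = |6−4| = 2); (4,6)–(5,5) (|4−5| = |6−5| = 1).
Total attacking pairs: 6.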